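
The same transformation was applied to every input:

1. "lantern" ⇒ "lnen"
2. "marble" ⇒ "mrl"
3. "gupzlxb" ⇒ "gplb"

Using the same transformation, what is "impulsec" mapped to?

iple

What's happening: keep every other character starting from the first (positions 1st, 3rd, 5th, ...).
For "impulsec" the result is "iple".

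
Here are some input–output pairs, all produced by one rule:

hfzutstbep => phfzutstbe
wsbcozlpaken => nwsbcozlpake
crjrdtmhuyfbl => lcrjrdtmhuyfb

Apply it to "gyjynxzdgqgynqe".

egyjynxzdgqgynq

The pattern: move the last character to the front.
On "gyjynxzdgqgynqe" that produces "egyjynxzdgqgynq".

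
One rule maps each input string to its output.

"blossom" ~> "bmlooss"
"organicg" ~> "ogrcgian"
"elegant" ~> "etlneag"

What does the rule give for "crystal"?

clrayts

The pattern: take characters alternately from the front and the back (1st, last, 2nd, 2nd-last, ...).
For "crystal" the result is "clrayts".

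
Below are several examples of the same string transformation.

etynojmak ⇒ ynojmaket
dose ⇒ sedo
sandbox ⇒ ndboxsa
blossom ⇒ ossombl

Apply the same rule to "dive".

vedi

In each case the input is transformed by: move the first 2 characters to the end (rotate left by 2).
"dive" → "vedi".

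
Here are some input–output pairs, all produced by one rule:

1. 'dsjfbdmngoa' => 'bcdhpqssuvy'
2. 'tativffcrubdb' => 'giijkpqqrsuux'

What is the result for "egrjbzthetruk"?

ggiijoqttvwyz

Looking at the pairs, the operation is to shift every letter 11 places backward in the alphabet (wrapping around), then sort the characters into alphabetical order.
"egrjbzthetruk" → "tvgyqoiwtigjz" → "ggiijoqttvwyz".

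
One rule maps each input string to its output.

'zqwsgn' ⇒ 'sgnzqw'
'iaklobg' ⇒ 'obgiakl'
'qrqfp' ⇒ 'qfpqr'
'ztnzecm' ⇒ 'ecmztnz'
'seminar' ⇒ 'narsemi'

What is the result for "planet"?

netpla

Looking at the pairs, the operation is to move the last 3 characters to the front (rotate right by 3).
So "planet" becomes "netpla".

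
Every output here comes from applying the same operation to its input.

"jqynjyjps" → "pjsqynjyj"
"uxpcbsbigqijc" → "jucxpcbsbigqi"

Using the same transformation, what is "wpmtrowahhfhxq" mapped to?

xwqpmtrowahhfh

Rule — swap the first and last characters, then move the last 2 characters to the front (rotate right by 2).
Applying both steps to "wpmtrowahhfhxq": "qpmtrowahhfhxw", then "xwqpmtrowahhfh".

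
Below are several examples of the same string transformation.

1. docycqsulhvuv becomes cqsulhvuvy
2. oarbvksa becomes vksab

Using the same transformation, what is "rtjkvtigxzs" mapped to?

vtigxzsk

Looking at the pairs, the operation is to delete the first 3 characters, then move the first character to the end.
"rtjkvtigxzs" → "kvtigxzs" → "vtigxzsk".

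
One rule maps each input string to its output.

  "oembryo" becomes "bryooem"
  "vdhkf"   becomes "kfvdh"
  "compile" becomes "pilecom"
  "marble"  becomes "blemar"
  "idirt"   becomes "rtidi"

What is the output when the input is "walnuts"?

In each case the input is transformed by: move the first 3 characters to the end (rotate left by 3).
So "walnuts" becomes "nutswal".

nutswal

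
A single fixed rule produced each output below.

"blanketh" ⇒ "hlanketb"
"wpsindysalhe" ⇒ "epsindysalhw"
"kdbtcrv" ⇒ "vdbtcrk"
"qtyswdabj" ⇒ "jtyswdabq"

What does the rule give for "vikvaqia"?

aikvaqiv

Looking at the pairs, the operation is to swap the first and last characters.
Doing the same to "vikvaqia": "aikvaqiv".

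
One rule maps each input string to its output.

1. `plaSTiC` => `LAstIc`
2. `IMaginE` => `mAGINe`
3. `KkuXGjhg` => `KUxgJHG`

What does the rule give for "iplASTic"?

PLastIC

Rule — flip the case of every letter, then delete the first character.
"iplASTic" → "PLastIC".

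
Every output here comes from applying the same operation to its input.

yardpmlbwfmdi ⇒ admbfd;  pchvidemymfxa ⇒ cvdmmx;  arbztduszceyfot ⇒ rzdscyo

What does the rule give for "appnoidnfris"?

The pattern: keep every other character starting from the second (positions 2nd, 4th, 6th, ...).
Applying that to "appnoidnfris" gives "pninrs".

pninrs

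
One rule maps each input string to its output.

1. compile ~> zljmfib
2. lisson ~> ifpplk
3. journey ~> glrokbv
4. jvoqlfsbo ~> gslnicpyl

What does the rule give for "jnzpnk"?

gkwmkh

The transformation: shift every letter 3 places backward in the alphabet (wrapping around).
On "jnzpnk" that produces "gkwmkh".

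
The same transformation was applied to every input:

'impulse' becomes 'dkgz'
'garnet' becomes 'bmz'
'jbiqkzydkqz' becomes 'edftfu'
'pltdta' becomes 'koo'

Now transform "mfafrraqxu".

The rule is to shift every letter 5 places backward in the alphabet (wrapping around), then keep every other character starting from the first (positions 1st, 3rd, 5th, ...).
"mfafrraqxu" → "hvmvs".

hvmvs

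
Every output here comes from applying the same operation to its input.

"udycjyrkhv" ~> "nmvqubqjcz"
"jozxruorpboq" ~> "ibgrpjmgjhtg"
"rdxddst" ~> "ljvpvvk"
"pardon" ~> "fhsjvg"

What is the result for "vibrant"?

lnatjsf

Rule — move the last character to the front, then shift every letter 8 places backward in the alphabet (wrapping around).
On "vibrant": the first step gives "tvibran", and the second then gives "lnatjsf".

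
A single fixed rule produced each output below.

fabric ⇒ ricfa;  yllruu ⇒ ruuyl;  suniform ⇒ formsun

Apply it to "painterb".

terbpai

The rule is to swap the front and back halves of the string, then delete the last character.
For "painterb", step one produces "terbpain"; step two turns that into "terbpai".
(Check on "suniform": → "formsuni" → "formsun" ✓)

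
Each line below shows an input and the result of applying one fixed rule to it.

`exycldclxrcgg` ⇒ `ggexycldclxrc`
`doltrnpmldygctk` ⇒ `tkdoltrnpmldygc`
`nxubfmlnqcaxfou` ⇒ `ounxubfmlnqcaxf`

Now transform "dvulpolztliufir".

Each output is the input with this applied: move the last 2 characters to the front (rotate right by 2).
Applying that to "dvulpolztliufir" gives "irdvulpolztliuf".

irdvulpolztliuf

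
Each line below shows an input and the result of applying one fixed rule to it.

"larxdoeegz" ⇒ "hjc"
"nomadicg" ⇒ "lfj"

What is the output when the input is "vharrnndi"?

In each case the input is transformed by: shift every letter 3 places forward in the alphabet (wrapping around), then keep only the last 3 characters.
"vharrnndi" → "ykduuqqgl" → "qgl".
(Check on "nomadicg": → "qrpdglfj" → "lfj" ✓)

qgl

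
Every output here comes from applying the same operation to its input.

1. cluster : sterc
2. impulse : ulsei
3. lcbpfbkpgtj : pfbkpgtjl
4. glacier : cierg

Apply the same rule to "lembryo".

bryol

Looking at the pairs, the operation is to move the first 3 characters to the end (rotate left by 3), then delete the last 2 characters.
So "lembryo" becomes "bryol".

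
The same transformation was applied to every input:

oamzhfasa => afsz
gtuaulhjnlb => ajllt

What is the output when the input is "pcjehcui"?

ccei

The pattern: keep every other character starting from the second (positions 2nd, 4th, 6th, ...), then sort the characters into alphabetical order.
Working it through for "pcjehcui": intermediate "ceci", final "ccei".
(Check on "oamzhfasa": → "azfs" → "afsz" ✓)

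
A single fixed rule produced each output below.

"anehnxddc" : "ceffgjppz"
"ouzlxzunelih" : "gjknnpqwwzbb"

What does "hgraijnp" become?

cijklprt

The pattern: sort the characters into alphabetical order, then shift every letter 2 places forward in the alphabet (wrapping around).
"hgraijnp" → "cijklprt".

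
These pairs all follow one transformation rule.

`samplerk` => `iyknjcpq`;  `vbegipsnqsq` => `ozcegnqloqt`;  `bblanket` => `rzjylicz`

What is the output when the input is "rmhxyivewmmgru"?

skfvwgtcukkepp

In each case the input is transformed by: swap the first and last characters, then shift every letter 2 places backward in the alphabet (wrapping around).
Working it through for "rmhxyivewmmgru": intermediate "umhxyivewmmgrr", final "skfvwgtcukkepp".
(Check on "vbegipsnqsq": → "qbegipsnqsv" → "ozcegnqloqt" ✓)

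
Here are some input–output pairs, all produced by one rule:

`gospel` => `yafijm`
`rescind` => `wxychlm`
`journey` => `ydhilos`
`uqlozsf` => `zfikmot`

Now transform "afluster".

Looking at the pairs, the operation is to sort the characters into alphabetical order, then shift every letter 6 places backward in the alphabet (wrapping around).
On "afluster" that produces "uyzflmno".

uyzflmno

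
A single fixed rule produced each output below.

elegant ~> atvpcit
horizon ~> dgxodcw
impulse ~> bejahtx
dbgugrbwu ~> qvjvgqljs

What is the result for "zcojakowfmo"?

rdypzdlubdo

The pattern: shift every letter 11 places backward in the alphabet (wrapping around), then move the first character to the end.
For "zcojakowfmo" the result is "rdypzdlubdo".
(Check on "dbgugrbwu": → "sqvjvgqlj" → "qvjvgqljs" ✓)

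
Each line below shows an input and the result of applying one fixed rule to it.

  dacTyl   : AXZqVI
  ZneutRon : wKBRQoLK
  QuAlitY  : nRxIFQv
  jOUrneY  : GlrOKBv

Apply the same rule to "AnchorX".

What's happening: shift every letter 3 places backward in the alphabet (wrapping around), then flip the case of every letter.
Starting from "AnchorX": after the first operation, "XkzeloU"; after the second, "xKZELOu".

xKZELOu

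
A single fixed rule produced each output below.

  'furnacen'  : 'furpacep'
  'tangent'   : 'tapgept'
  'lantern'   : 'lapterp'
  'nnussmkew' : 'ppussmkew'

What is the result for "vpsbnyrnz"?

What's happening: replace every "n" with "p".
Applying that to "vpsbnyrnz" gives "vpsbpyrpz".

vpsbpyrpz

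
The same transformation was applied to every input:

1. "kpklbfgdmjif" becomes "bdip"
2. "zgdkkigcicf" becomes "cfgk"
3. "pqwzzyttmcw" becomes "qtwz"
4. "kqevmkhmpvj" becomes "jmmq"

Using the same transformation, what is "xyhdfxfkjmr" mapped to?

fkry

Looking at the pairs, the operation is to keep one character in every 3, starting at position 2 (positions 2nd, 5th, 8th, ...), then sort the characters into alphabetical order.
For "xyhdfxfkjmr" the result is "fkry".
(Check on "kqevmkhmpvj": → "qmmj" → "jmmq" ✓)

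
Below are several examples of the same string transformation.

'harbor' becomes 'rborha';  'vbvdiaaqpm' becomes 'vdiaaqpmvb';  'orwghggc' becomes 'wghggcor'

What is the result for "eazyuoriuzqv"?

zyuoriuzqvea

Rule — move the first 2 characters to the end (rotate left by 2).
For "eazyuoriuzqv" the result is "zyuoriuzqvea".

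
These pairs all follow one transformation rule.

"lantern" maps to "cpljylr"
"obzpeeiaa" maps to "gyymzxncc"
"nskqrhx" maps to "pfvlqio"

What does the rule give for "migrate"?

The pattern: shift every letter 2 places backward in the alphabet (wrapping around), then move the last 3 characters to the front (rotate right by 3).
For "migrate", step one produces "kgepyrc"; step two turns that into "yrckgep".

yrckgep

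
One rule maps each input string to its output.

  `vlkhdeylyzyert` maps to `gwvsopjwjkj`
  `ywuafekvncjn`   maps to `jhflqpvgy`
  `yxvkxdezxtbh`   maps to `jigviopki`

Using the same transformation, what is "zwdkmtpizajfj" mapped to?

khovxeatkl

The rule is to delete the last 3 characters, then shift every letter 11 places forward in the alphabet (wrapping around).
For "zwdkmtpizajfj", step one produces "zwdkmtpiza"; step two turns that into "khovxeatkl".
(Check on "yxvkxdezxtbh": → "yxvkxdezx" → "jigviopki" ✓)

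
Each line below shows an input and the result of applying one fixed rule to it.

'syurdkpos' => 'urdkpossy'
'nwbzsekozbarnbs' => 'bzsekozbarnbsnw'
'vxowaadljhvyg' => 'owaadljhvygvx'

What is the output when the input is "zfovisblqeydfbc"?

Looking at the pairs, the operation is to move the first 2 characters to the end (rotate left by 2).
On "zfovisblqeydfbc" that produces "ovisblqeydfbczf".

ovisblqeydfbczf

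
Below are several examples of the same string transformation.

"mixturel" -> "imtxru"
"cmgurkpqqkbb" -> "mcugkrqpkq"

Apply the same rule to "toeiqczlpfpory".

otiecqlzfpop

The transformation: delete the last 2 characters, then swap each adjacent pair of characters (1↔2, 3↔4, ...).
On "toeiqczlpfpory": the first step gives "toeiqczlpfpo", and the second then gives "otiecqlzfpop".
(Check on "mixturel": → "mixtur" → "imtxru" ✓)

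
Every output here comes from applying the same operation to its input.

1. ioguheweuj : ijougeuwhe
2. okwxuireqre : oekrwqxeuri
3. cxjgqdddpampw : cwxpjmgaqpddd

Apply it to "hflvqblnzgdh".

Rule — take characters alternately from the front and the back (1st, last, 2nd, 2nd-last, ...).
"hflvqblnzgdh" → "hhfdlgvzqnbl".

hhfdlgvzqnbl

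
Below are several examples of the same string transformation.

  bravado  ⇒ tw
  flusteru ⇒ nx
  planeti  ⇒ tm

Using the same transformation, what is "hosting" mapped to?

lg

Rule — keep one character in every 3, starting at position 3 (positions 3rd, 6th, 9th, ...), then shift every letter 7 places backward in the alphabet (wrapping around).
Starting from "hosting": after the first operation, "sn"; after the second, "lg".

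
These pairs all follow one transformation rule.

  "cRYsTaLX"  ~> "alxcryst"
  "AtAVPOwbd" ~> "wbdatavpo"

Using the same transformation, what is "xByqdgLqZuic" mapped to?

The rule is to move the last 3 characters to the front (rotate right by 3), then convert every letter to lowercase.
On "xByqdgLqZuic": the first step gives "uicxByqdgLqZ", and the second then gives "uicxbyqdglqz".

uicxbyqdglqz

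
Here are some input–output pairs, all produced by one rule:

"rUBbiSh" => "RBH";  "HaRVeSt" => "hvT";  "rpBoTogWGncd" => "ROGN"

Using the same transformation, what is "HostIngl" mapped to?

Looking at the pairs, the operation is to flip the case of every letter, then keep one character in every 3, starting at position 1 (positions 1st, 4th, 7th, ...).
Applying that to "HostIngl" gives "hTG".

hTG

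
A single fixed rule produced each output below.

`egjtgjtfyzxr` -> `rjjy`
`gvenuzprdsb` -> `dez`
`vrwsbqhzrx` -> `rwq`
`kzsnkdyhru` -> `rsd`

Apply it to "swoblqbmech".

Looking at the pairs, the operation is to keep one character in every 3, starting at position 3 (positions 3rd, 6th, 9th, ...), then move the last character to the front.
Applying both steps to "swoblqbmech": "oqe", then "eoq".

eoq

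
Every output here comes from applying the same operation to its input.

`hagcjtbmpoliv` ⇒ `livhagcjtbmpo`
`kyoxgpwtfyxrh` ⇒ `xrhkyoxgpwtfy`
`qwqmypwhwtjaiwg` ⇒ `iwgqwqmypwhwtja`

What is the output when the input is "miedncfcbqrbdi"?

The rule is to move the last 3 characters to the front (rotate right by 3).
"miedncfcbqrbdi" → "bdimiedncfcbqr".

bdimiedncfcbqr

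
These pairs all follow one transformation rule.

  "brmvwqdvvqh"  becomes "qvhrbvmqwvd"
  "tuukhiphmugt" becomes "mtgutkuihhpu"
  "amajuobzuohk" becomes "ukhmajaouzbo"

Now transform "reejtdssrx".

sxrerjedts

The rule is to swap each adjacent pair of characters (1↔2, 3↔4, ...), then move the last 3 characters to the front (rotate right by 3).
Applying both steps to "reejtdssrx": "erjedtssxr", then "sxrerjedts".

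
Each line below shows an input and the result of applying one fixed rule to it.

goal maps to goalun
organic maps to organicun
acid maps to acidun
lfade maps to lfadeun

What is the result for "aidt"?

The transformation: append "un".
Doing the same to "aidt": "aidtun".

aidtun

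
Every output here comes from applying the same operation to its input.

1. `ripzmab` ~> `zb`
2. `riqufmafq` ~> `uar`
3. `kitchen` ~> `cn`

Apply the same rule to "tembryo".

bo

In each case the input is transformed by: move the first character to the end, then keep one character in every 3, starting at position 3 (positions 3rd, 6th, 9th, ...).
Doing the same to "tembryo": "bo".
(Check on "ripzmab": → "ipzmabr" → "zb" ✓)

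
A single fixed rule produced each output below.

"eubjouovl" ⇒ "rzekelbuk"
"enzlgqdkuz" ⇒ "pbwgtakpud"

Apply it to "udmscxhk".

cisnxakt

Looking at the pairs, the operation is to move the first 2 characters to the end (rotate left by 2), then shift every letter 10 places backward in the alphabet (wrapping around).
Applying both steps to "udmscxhk": "mscxhkud", then "cisnxakt".
(Check on "enzlgqdkuz": → "zlgqdkuzen" → "pbwgtakpud" ✓)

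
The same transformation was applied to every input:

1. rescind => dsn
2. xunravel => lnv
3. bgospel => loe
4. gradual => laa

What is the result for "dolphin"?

nli

Looking at the pairs, the operation is to move the last character to the front, then keep one character in every 3, starting at position 1 (positions 1st, 4th, 7th, ...).
Working it through for "dolphin": intermediate "ndolphi", final "nli".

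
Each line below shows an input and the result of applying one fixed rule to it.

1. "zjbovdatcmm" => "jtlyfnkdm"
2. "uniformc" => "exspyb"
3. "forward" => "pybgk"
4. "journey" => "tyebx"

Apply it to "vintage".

Each output is the input with this applied: delete the last 2 characters, then shift every letter 10 places forward in the alphabet (wrapping around).
On "vintage" that produces "fsxdk".

fsxdk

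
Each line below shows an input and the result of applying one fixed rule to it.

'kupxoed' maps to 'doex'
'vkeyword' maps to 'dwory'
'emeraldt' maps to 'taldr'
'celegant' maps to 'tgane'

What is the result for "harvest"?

Rule — delete the first 3 characters, then swap the first and last characters.
Starting from "harvest": after the first operation, "vest"; after the second, "tesv".

tesv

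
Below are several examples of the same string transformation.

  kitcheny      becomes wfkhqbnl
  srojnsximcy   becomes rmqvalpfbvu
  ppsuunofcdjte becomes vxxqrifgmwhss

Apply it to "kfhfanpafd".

What's happening: move the first 2 characters to the end (rotate left by 2), then shift every letter 3 places forward in the alphabet (wrapping around).
Starting from "kfhfanpafd": after the first operation, "hfanpafdkf"; after the second, "kidqsdigni".

kidqsdigni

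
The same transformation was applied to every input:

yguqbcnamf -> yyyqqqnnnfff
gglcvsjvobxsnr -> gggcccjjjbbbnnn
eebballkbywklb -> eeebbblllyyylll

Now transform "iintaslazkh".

What's happening: keep one character in every 3, starting at position 1 (positions 1st, 4th, 7th, ...), then repeat every character 3 times.
"iintaslazkh" → "iiitttlllkkk".

iiitttlllkkk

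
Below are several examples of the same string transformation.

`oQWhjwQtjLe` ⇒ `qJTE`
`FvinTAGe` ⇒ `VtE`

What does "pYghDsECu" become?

ydc

What's happening: flip the case of every letter, then keep one character in every 3, starting at position 2 (positions 2nd, 5th, 8th, ...).
For "pYghDsECu" the result is "ydc".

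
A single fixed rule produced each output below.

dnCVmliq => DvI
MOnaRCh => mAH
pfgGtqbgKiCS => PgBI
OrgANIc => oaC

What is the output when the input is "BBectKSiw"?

bCs

What's happening: flip the case of every letter, then keep one character in every 3, starting at position 1 (positions 1st, 4th, 7th, ...).
Starting from "BBectKSiw": after the first operation, "bbECTksIW"; after the second, "bCs".
(Check on "MOnaRCh": → "moNArcH" → "mAH" ✓)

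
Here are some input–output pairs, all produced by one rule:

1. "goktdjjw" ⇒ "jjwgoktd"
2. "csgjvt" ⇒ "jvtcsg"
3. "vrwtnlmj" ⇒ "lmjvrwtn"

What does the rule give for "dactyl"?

tyldac

Each output is the input with this applied: move the last 3 characters to the front (rotate right by 3).
Applying that to "dactyl" gives "tyldac".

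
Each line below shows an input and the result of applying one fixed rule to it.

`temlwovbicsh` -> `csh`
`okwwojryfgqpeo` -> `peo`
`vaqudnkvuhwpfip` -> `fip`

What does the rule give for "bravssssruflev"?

Looking at the pairs, the operation is to keep only the last 3 characters.
"bravssssruflev" → "lev".

lev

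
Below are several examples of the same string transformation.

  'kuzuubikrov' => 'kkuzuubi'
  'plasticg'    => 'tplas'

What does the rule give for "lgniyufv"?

Each output is the input with this applied: delete the last 3 characters, then move the last character to the front.
Starting from "lgniyufv": after the first operation, "lgniy"; after the second, "ylgni".

ylgni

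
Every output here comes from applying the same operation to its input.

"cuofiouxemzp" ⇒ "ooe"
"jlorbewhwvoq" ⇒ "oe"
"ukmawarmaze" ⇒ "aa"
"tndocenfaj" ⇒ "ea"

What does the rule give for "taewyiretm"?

Looking at the pairs, the operation is to keep one character in every 3, starting at position 3 (positions 3rd, 6th, 9th, ...), then keep only the vowels.
For "taewyiretm", step one produces "eit"; step two turns that into "ei".

ei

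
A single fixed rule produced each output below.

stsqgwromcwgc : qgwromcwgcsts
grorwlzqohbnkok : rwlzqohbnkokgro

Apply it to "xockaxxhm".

The transformation: move the first 3 characters to the end (rotate left by 3).
On "xockaxxhm" that produces "kaxxhmxoc".

kaxxhmxoc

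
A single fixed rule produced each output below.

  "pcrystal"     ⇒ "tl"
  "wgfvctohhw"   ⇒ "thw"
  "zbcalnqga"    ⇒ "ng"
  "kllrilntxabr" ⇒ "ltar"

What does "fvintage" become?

In each case the input is transformed by: keep every other character starting from the second (positions 2nd, 4th, 6th, ...), then delete the first 2 characters.
For "fvintage", step one produces "vnae"; step two turns that into "ae".

ae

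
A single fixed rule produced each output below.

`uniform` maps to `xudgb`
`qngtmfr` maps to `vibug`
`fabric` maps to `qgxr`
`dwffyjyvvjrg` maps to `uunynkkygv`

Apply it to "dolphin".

The pattern: shift every letter 11 places backward in the alphabet (wrapping around), then delete the first 2 characters.
Doing the same to "dolphin": "aewxc".

aewxc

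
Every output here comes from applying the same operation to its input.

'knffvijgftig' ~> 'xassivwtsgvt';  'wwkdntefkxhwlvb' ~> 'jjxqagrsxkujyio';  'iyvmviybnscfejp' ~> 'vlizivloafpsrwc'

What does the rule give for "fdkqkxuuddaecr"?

sqxdxkhhqqnrpe

Looking at the pairs, the operation is to shift every letter 13 places forward in the alphabet (wrapping around) — i.e. ROT13.
So "fdkqkxuuddaecr" becomes "sqxdxkhhqqnrpe".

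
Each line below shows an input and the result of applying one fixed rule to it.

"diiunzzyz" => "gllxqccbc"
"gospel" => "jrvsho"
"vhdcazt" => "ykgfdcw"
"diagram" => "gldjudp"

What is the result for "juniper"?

mxqlshu

In each case the input is transformed by: shift every letter 3 places forward in the alphabet (wrapping around).
"juniper" → "mxqlshu".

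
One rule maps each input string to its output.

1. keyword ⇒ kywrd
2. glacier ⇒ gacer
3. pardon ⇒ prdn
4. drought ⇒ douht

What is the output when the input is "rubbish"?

rbbsh

The rule is to double every character, then keep one character in every 3, starting at position 2 (positions 2nd, 5th, 8th, ...).
Working it through for "rubbish": intermediate "rruubbbbiisshh", final "rbbsh".
(Check on "drought": → "ddrroouugghhtt" → "douht" ✓)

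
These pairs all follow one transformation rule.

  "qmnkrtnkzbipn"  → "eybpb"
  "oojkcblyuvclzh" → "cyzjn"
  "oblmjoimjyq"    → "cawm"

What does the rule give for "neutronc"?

bhb

The rule is to shift every letter 12 places backward in the alphabet (wrapping around), then keep one character in every 3, starting at position 1 (positions 1st, 4th, 7th, ...).
Applying both steps to "neutronc": "bsihfcbq", then "bhb".
(Check on "oblmjoimjyq": → "cpzaxcwaxme" → "cawm" ✓)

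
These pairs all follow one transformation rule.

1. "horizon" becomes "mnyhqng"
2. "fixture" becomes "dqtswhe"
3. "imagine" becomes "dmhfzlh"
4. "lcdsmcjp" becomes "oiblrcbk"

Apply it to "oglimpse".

drolhkfn

Rule — reverse the string, then shift every letter 1 place backward in the alphabet (wrapping around).
Starting from "oglimpse": after the first operation, "espmilgo"; after the second, "drolhkfn".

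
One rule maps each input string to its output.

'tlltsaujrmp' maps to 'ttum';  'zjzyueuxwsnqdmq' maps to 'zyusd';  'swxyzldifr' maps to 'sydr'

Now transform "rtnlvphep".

Rule — keep one character in every 3, starting at position 1 (positions 1st, 4th, 7th, ...).
"rtnlvphep" → "rlh".

rlh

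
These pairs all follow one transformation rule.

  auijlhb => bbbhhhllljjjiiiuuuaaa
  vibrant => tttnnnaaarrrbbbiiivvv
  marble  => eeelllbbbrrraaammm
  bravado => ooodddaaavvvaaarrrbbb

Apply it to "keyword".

The rule is to reverse the string, then repeat every character 3 times.
For "keyword" the result is "dddrrrooowwwyyyeeekkk".

dddrrrooowwwyyyeeekkk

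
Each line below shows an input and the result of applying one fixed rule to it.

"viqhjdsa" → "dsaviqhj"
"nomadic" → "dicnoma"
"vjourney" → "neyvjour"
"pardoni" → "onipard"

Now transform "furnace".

acefurn

The rule is to move the last 3 characters to the front (rotate right by 3).
On "furnace" that produces "acefurn".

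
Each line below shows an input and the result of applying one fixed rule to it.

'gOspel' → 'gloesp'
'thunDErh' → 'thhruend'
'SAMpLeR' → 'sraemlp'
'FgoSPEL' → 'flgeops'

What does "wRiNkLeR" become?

wrreilnk

The transformation: take characters alternately from the front and the back (1st, last, 2nd, 2nd-last, ...), then convert every letter to lowercase.
Applying both steps to "wRiNkLeR": "wRReiLNk", then "wrreilnk".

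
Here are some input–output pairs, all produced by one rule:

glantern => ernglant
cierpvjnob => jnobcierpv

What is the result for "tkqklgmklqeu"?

The rule is to swap the front and back halves of the string, then move the first character to the end.
Applying both steps to "tkqklgmklqeu": "mklqeutkqklg", then "klqeutkqklgm".

klqeutkqklgm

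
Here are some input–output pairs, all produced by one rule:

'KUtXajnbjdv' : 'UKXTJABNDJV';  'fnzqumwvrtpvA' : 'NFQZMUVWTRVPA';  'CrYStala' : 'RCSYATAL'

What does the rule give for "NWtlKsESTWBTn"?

In each case the input is transformed by: swap each adjacent pair of characters (1↔2, 3↔4, ...), then convert every letter to uppercase.
Applying that to "NWtlKsESTWBTn" gives "WNLTSKSEWTTBN".

WNLTSKSEWTTBN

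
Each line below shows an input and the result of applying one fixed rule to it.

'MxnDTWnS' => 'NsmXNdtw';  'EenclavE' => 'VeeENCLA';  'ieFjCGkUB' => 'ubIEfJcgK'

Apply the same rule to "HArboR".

Rule — flip the case of every letter, then move the last 2 characters to the front (rotate right by 2).
"HArboR" → "haRBOr" → "OrhaRB".
(Check on "ieFjCGkUB": → "IEfJcgKub" → "ubIEfJcgK" ✓)

OrhaRB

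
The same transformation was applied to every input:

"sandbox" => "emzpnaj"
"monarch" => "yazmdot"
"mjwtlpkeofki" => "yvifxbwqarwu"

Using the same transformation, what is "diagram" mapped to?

pumsdmy

In each case the input is transformed by: shift every letter 12 places forward in the alphabet (wrapping around).
Doing the same to "diagram": "pumsdmy".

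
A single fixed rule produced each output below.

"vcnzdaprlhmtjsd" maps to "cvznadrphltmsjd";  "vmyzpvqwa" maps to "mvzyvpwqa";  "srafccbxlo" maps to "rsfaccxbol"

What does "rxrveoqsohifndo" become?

The rule is to swap each adjacent pair of characters (1↔2, 3↔4, ...).
"rxrveoqsohifndo" → "xrvroesqhofidno".

xrvroesqhofidno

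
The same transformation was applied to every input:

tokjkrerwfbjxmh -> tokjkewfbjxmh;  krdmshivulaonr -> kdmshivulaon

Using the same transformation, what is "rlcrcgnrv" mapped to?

lccgnv

Each output is the input with this applied: remove every "r".
Applying that to "rlcrcgnrv" gives "lccgnv".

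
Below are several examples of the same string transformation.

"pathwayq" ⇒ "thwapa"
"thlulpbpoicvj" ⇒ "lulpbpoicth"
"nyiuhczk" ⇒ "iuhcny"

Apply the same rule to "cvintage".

The rule is to delete the last 2 characters, then move the first 2 characters to the end (rotate left by 2).
Starting from "cvintage": after the first operation, "cvinta"; after the second, "intacv".
(Check on "pathwayq": → "pathwa" → "thwapa" ✓)

intacv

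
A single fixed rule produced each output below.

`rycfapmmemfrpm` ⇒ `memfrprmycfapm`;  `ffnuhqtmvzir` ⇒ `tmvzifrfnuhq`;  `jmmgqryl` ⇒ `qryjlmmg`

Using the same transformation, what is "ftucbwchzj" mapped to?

Each output is the input with this applied: swap the first and last characters, then swap the front and back halves of the string.
Applying both steps to "ftucbwchzj": "jtucbwchzf", then "wchzfjtucb".

wchzfjtucb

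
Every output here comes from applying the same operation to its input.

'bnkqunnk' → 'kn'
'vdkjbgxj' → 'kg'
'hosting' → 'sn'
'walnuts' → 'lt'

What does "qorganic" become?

rn

The transformation: keep one character in every 3, starting at position 3 (positions 3rd, 6th, 9th, ...).
"qorganic" → "rn".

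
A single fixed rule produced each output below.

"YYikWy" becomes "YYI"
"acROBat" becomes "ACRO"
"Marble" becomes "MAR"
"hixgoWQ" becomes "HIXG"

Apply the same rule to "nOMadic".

The transformation: delete the last 3 characters, then convert every letter to uppercase.
On "nOMadic": the first step gives "nOMa", and the second then gives "NOMA".

NOMA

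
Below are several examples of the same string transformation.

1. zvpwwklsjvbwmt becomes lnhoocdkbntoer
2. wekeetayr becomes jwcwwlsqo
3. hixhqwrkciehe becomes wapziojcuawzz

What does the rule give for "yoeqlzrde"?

wgwidrjvq

Each output is the input with this applied: shift every letter 8 places backward in the alphabet (wrapping around), then swap the first and last characters.
On "yoeqlzrde": the first step gives "qgwidrjvw", and the second then gives "wgwidrjvq".
(Check on "hixhqwrkciehe": → "zapziojcuawzw" → "wapziojcuawzz" ✓)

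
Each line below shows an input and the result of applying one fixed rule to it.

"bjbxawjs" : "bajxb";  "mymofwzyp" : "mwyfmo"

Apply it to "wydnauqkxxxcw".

wxyxdknqau

The transformation: delete the last 3 characters, then take characters alternately from the front and the back (1st, last, 2nd, 2nd-last, ...).
Doing the same to "wydnauqkxxxcw": "wxyxdknqau".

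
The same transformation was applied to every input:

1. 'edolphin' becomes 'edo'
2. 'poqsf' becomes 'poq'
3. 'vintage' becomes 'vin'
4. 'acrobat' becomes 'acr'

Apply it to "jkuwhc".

Each output is the input with this applied: keep only the first 3 characters.
For "jkuwhc" the result is "jku".

jku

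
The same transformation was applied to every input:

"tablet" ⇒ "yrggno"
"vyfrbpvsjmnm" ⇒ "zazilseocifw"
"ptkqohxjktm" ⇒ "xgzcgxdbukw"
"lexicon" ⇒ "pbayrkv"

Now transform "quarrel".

erydhne

What's happening: move the last 3 characters to the front (rotate right by 3), then shift every letter 13 places forward in the alphabet (wrapping around) — i.e. ROT13.
"quarrel" → "relquar" → "erydhne".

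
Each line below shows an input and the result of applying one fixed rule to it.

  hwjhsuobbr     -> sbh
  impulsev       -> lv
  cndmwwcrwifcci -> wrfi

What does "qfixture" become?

te

The rule is to move the first 2 characters to the end (rotate left by 2), then keep one character in every 3, starting at position 3 (positions 3rd, 6th, 9th, ...).
Applying both steps to "qfixture": "ixtureqf", then "te".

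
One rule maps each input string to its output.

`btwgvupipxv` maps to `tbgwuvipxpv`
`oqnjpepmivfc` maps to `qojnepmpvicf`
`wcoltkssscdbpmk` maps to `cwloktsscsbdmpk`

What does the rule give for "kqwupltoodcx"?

What's happening: swap each adjacent pair of characters (1↔2, 3↔4, ...).
On "kqwupltoodcx" that produces "qkuwlpotdoxc".

qkuwlpotdoxc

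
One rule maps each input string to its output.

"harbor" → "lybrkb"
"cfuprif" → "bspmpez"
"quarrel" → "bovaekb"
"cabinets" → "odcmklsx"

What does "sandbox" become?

In each case the input is transformed by: move the last 3 characters to the front (rotate right by 3), then shift every letter 10 places forward in the alphabet (wrapping around).
Applying both steps to "sandbox": "boxsand", then "lyhckxn".

lyhckxn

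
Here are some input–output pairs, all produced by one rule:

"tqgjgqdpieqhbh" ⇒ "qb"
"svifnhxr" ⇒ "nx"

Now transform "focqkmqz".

kq

The rule is to keep every other character starting from the first (positions 1st, 3rd, 5th, ...), then keep only the last 2 characters.
Doing the same to "focqkmqz": "kq".
(Check on "tqgjgqdpieqhbh": → "tggdiqb" → "qb" ✓)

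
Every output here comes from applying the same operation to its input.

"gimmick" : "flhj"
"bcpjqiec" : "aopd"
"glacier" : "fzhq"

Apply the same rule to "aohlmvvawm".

Each output is the input with this applied: shift every letter 1 place backward in the alphabet (wrapping around), then keep every other character starting from the first (positions 1st, 3rd, 5th, ...).
Starting from "aohlmvvawm": after the first operation, "zngkluuzvl"; after the second, "zgluv".

zgluv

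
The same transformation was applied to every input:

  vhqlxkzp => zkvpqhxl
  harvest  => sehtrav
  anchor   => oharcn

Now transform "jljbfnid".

The pattern: move the last 3 characters to the front (rotate right by 3), then swap each adjacent pair of characters (1↔2, 3↔4, ...).
Working it through for "jljbfnid": intermediate "nidjljbf", final "injdjlfb".

injdjlfb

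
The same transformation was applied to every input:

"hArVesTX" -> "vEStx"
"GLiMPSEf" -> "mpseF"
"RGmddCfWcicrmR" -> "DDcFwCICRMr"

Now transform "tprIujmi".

iUJMI

The pattern: delete the first 3 characters, then flip the case of every letter.
On "tprIujmi": the first step gives "Iujmi", and the second then gives "iUJMI".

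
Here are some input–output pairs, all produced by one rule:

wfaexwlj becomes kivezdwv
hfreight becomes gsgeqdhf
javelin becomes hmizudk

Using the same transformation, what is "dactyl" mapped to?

In each case the input is transformed by: shift every letter 1 place backward in the alphabet (wrapping around), then move the last 2 characters to the front (rotate right by 2).
Working it through for "dactyl": intermediate "czbsxk", final "xkczbs".

xkczbs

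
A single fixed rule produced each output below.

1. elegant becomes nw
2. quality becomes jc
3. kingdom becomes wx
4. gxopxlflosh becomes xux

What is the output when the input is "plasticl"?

jr

The transformation: shift every letter 9 places forward in the alphabet (wrapping around), then keep one character in every 3, starting at position 3 (positions 3rd, 6th, 9th, ...).
Applying that to "plasticl" gives "jr".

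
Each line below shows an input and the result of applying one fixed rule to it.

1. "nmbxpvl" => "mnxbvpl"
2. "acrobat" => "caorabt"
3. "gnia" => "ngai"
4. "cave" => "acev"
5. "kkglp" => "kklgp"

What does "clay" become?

lcya

Each output is the input with this applied: swap each adjacent pair of characters (1↔2, 3↔4, ...).
So "clay" becomes "lcya".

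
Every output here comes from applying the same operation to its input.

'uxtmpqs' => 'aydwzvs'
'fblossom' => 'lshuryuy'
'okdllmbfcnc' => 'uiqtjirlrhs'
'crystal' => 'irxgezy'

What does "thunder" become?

What's happening: take characters alternately from the front and the back (1st, last, 2nd, 2nd-last, ...), then shift every letter 6 places forward in the alphabet (wrapping around).
Working it through for "thunder": intermediate "trheudn", final "zxnkajt".

zxnkajt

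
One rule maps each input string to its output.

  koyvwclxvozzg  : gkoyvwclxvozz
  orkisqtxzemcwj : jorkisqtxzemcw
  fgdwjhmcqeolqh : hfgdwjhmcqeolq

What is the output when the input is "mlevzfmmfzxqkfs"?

smlevzfmmfzxqkf

In each case the input is transformed by: move the last character to the front.
Doing the same to "mlevzfmmfzxqkfs": "smlevzfmmfzxqkf".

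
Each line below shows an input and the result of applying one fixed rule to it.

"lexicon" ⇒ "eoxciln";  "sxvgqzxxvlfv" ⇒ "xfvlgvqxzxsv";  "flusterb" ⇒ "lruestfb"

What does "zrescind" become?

rneisczd

The pattern: take characters alternately from the front and the back (1st, last, 2nd, 2nd-last, ...), then move the first 2 characters to the end (rotate left by 2).
Working it through for "zrescind": intermediate "zdrneisc", final "rneisczd".
(Check on "lexicon": → "lneoxci" → "eoxciln" ✓)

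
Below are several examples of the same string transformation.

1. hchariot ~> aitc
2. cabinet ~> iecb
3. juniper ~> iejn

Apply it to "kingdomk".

goki

Looking at the pairs, the operation is to move the first 3 characters to the end (rotate left by 3), then keep every other character starting from the first (positions 1st, 3rd, 5th, ...).
Applying both steps to "kingdomk": "gdomkkin", then "goki".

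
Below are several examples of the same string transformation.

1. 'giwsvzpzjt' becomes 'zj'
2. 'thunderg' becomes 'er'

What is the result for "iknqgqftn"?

ft

In each case the input is transformed by: delete the last character, then keep only the last 2 characters.
So "iknqgqftn" becomes "ft".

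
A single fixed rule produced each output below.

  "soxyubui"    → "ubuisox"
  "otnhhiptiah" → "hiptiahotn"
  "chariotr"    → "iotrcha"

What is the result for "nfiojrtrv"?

jrtrvnfi

The transformation: move the first 3 characters to the end (rotate left by 3), then delete the first character.
Starting from "nfiojrtrv": after the first operation, "ojrtrvnfi"; after the second, "jrtrvnfi".
(Check on "soxyubui": → "yubuisox" → "ubuisox" ✓)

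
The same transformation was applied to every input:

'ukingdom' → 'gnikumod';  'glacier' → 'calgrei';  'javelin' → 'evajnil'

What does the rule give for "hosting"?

tsohgni

In each case the input is transformed by: reverse the string, then move the first 3 characters to the end (rotate left by 3).
"hosting" → "gnitsoh" → "tsohgni".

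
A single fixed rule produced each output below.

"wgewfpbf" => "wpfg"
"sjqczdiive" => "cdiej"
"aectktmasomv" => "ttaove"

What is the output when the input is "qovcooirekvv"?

Rule — move the first 3 characters to the end (rotate left by 3), then keep every other character starting from the first (positions 1st, 3rd, 5th, ...).
On "qovcooirekvv": the first step gives "cooirekvvqov", and the second then gives "corkvo".

corkvo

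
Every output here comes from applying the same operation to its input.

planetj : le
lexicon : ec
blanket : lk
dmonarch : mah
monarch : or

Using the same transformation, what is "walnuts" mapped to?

au

Looking at the pairs, the operation is to keep one character in every 3, starting at position 2 (positions 2nd, 5th, 8th, ...).
Doing the same to "walnuts": "au".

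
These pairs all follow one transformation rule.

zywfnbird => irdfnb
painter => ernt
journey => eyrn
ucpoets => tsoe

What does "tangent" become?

ntge

The pattern: delete the first 3 characters, then swap the front and back halves of the string.
On "tangent": the first step gives "gent", and the second then gives "ntge".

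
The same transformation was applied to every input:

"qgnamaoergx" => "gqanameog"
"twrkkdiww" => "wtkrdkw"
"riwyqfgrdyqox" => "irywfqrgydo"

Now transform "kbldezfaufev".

bkdlzeaffu

In each case the input is transformed by: swap each adjacent pair of characters (1↔2, 3↔4, ...), then delete the last 2 characters.
Doing the same to "kbldezfaufev": "bkdlzeaffu".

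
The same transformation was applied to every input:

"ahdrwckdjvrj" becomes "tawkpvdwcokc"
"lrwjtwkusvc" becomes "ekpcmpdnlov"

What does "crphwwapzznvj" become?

The transformation: shift every letter 7 places backward in the alphabet (wrapping around).
Applying that to "crphwwapzznvj" gives "vkiapptissgoc".

vkiapptissgoc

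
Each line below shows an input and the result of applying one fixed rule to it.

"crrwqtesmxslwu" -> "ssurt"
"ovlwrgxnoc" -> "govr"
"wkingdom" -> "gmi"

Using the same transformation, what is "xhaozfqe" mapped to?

zea

The pattern: swap the front and back halves of the string, then keep one character in every 3, starting at position 1 (positions 1st, 4th, 7th, ...).
For "xhaozfqe", step one produces "zfqexhao"; step two turns that into "zea".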